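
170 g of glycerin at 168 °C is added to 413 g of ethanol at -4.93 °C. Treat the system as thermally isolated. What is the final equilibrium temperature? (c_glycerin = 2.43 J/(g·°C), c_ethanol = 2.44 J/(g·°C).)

T_f ≈ 45.3 °C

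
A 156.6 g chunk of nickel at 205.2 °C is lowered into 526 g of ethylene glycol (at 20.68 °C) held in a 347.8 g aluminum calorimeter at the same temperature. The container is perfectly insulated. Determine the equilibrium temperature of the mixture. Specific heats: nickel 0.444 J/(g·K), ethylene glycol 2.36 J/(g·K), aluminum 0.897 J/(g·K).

T_f ≈ 28.6 °C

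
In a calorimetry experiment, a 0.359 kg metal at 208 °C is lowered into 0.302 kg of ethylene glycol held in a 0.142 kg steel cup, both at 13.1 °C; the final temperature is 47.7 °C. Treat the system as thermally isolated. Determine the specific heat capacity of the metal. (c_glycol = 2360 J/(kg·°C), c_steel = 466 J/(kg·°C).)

Net heat exchanged in the isolated system is zero:
0.359×c×(47.7 − 208) + 0.302×2360×(47.7 − 13.1) + 0.142×466×(47.7 − 13.1) = 0
-57.55 c = -26950
c = -26950/-57.55 ≈ 468.3 J/(kg·°C)

c ≈ 468 J/(kg·°C)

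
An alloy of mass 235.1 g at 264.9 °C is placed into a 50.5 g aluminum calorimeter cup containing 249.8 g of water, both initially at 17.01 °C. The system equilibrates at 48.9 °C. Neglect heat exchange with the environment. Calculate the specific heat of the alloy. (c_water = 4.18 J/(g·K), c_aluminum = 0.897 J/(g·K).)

c ≈ 0.684 J/(g·K)

Setting the total heat transfer to zero:
235.1·c·(48.9 − 264.9) + 249.8·4.18·(48.9 − 17.01) + 50.5·0.897·(48.9 − 17.01) = 0
-50782 c = -34743
c = -34743/-50782 ≈ 0.6842 J/(g·K)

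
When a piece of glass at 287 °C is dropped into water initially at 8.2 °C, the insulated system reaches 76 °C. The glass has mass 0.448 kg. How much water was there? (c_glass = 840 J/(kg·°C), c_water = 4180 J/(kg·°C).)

Setting the total heat transfer to zero:
0.448·840·(76 − 287) + m·4180·(76 − 8.2) = 0
283404 m = 79404
m = 79404/283404 ≈ 0.2802 kg

m ≈ 0.28 kg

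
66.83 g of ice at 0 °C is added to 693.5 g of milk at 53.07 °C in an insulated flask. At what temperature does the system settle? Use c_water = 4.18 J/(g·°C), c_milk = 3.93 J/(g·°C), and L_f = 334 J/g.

T_f ≈ 40.7 °C

Heat gained plus heat lost sum to zero:
latent heat to melt: 66.83×334 = 22321; meltwater 0→T: 66.83×4.18×T = 279.35 T; milk cools: 693.5×3.93×(T − 53.07) = 2725.5(T − 53.07)
3004.8 T = 144640 − 22321 = 122319
T ≈ 40.71 °C (positive, so assuming full melt was valid).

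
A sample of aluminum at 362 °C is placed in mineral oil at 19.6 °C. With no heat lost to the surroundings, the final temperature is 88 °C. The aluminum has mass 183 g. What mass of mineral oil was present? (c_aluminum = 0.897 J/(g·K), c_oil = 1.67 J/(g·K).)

m ≈ 394 g

|Q_aluminum| = |Q_oil|:
183·0.897·(362 − 88) = m·1.67·(88 − 19.6)
114.23 m = 44977  ⇒  m ≈ 393.8 g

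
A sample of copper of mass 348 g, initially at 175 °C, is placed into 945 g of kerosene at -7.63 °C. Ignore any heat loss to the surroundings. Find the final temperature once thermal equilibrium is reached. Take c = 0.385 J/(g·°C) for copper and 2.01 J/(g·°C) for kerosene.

T_f = Σ m_i c_i T_i / Σ m_i c_i:
T_f = (133.98×175 + 1899.4×(-7.63)) / (133.98 + 1899.4)
    = 8953.7 / 2033.4 ≈ 4.40 °C

T_f ≈ 4.4 °C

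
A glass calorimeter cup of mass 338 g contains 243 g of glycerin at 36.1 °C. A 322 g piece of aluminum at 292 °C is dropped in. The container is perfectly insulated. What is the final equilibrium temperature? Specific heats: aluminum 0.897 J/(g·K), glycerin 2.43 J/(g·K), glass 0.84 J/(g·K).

Conservation of energy gives ΣQ = 0:
322*0.897*(T − 292) + 243*2.43*(T − 36.1) + 338*0.84*(T − 36.1) = 0
288.83(T − 292) + 590.49(T − 36.1) + 283.92(T − 36.1) = 0
1163.2 T = 115906
T = 115906 / 1163.2 = 99.6 °C

T_f ≈ 99.6 °C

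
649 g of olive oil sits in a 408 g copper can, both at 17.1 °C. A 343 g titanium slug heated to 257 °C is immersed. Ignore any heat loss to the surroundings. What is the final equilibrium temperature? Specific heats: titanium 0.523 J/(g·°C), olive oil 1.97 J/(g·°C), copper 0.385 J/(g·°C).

Net heat exchanged in the isolated system is zero:
343·0.523·(T − 257) + 649·1.97·(T − 17.1) + 408·0.385·(T − 17.1) = 0
(179.39 + 1278.5 + 157.08) T = 179.39·257 + 1278.5·17.1 + 157.08·17.1
T ≈ 43.75 °C

T_f ≈ 43.7 °C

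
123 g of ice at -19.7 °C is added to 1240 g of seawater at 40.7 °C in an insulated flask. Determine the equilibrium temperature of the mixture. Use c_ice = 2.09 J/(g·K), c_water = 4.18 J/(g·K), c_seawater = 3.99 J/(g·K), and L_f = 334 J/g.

Conservation of energy gives ΣQ = 0:
ice -19.7→0 °C: 123×2.09×19.7 = 5064.3
  fusion: m_ice L_f = 123×334 = 41082
  warm the meltwater: 514.14 T
  seawater: 4947.6(T − 40.7)
5461.7 T = 201367 − 46146 = 155221
T ≈ 28.42 °C (positive, so assuming full melt was valid).

T_f ≈ 28.4 °C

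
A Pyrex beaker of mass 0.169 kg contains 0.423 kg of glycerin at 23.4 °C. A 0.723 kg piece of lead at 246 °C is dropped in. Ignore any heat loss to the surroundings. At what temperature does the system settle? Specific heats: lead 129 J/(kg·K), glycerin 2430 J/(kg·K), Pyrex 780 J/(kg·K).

T_f ≈ 40.0 °C

Taking heat into each body as positive, Σ m c ΔT = 0:
0.723·129·(T − 246) + 0.423·2430·(T − 23.4) + 0.169·780·(T − 23.4) = 0
(93.27 + 1027.9 + 131.82) T = 93.27·246 + 1027.9·23.4 + 131.82·23.4
T = 50081 / 1253 = 40 °C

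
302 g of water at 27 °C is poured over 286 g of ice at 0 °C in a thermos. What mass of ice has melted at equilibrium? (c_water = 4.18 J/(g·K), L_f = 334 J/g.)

m_melted ≈ 102 g

Cooling the water to 0 °C releases 302·4.18·27 = 34084 J.
To melt every bit of ice: 286·334 = 95524 J.
Since 34084 < 95524 J, not all the ice melts; equilibrium is at 0 °C.
m_melt = 34084 / L_f = 102 g.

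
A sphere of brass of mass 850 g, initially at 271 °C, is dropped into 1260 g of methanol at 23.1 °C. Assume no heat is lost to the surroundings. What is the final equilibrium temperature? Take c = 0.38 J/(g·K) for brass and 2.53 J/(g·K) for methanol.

T_f ≈ 45.9 °C

Heat gained plus heat lost sum to zero:
850·0.38·(T − 271) + 1260·2.53·(T − 23.1) = 0
323(T − 271) + 3187.8(T − 23.1) = 0
(323 + 3187.8) T = 323·271 + 3187.8·23.1
T = 161171/3510.8 ≈ 45.91 °C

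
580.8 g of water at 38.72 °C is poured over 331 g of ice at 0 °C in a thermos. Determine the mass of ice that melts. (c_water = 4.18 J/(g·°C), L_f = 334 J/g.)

m_melted ≈ 281 g

Heat available from the water dropping to 0 °C: 580.8·4.18·38.72 = 94002 J.
To melt every bit of ice: 331·334 = 110554 J.
94002 J < 110554 J, so only part of the ice melts and the system sits at 0 °C.
m_melt = 94002 / L_f = 281.4 g.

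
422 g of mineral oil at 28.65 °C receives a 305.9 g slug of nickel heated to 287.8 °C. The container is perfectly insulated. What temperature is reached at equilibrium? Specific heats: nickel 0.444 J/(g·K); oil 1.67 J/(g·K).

T_f ≈ 70.5 °C

Setting the total heat transfer to zero:
305.9×0.444×(T − 287.8) + 422×1.67×(T − 28.65) = 0
(135.82 + 704.74) T = 135.82×287.8 + 704.74×28.65
T ≈ 70.52 °C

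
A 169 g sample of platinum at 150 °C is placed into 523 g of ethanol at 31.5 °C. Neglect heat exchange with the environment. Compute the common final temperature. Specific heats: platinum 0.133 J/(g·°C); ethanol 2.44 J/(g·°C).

|Q_platinum| = |Q_ethanol|:
169·0.133·(150 − T) = 523·2.44·(T − 31.5)
22.48(150 − T) = 1276.1(T − 31.5)
1298.6 T = 43569  ⇒  T ≈ 33.55 °C

T_f ≈ 33.6 °C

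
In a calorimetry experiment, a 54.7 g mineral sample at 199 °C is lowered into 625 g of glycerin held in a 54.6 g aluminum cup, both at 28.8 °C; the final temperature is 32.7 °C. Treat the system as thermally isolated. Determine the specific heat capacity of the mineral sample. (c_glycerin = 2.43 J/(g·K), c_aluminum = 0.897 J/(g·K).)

c ≈ 0.672 J/(g·K)

Heat gained plus heat lost sum to zero:
54.7·c·(32.7 − 199) + 625·2.43·(32.7 − 28.8) + 54.6·0.897·(32.7 − 28.8) = 0
-9096.6 c = -6114.1
c = -6114.1/-9096.6 ≈ 0.6721 J/(g·K)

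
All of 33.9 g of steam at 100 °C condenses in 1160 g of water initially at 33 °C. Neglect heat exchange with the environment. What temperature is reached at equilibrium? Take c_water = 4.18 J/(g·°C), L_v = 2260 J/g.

Energy balance with sensible and latent terms:
condense steam: −33.9·2260 = −76614; condensed water 100 °C→T: 141.7(T − 100); water warms: 1160·4.18·(T − 33) = 4848.8(T − 33)
4990.5 T = 76614 + 14170 + 160010 = 250795
T ≈ 50.25 °C, under the boiling point, so the assumption holds.

T_f ≈ 50.3 °C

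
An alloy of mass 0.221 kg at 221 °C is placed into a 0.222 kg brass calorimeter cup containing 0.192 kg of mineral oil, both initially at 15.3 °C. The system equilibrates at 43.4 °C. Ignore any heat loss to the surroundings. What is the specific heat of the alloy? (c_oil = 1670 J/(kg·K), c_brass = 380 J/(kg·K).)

c ≈ 290 J/(kg·K)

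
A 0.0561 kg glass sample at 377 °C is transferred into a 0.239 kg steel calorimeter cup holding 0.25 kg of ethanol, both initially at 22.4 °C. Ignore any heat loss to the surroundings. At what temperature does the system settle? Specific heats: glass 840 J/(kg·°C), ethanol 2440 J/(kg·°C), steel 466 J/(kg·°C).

T_f ≈ 44.1 °C

Let T be the final temperature. ΣQ_i = 0:
0.0561×840×(T − 377) + 0.25×2440×(T − 22.4) + 0.239×466×(T − 22.4) = 0
47.12(T − 377) + 610(T − 22.4) + 111.37(T − 22.4) = 0
(47.12 + 610 + 111.37) T = 47.12×377 + 610×22.4 + 111.37×22.4
T = 33925/768.5 ≈ 44.14 °C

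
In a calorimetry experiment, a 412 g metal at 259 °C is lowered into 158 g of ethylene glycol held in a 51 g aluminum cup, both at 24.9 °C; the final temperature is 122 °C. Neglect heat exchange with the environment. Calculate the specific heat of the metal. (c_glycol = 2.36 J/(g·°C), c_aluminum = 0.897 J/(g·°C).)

c ≈ 0.72 J/(g·°C)

Net heat exchanged in the isolated system is zero:
412·c·(122 − 259) + 158·2.36·(122 − 24.9) + 51·0.897·(122 − 24.9) = 0
-56444 c = -40649
c = -40649/-56444 ≈ 0.7202 J/(g·°C)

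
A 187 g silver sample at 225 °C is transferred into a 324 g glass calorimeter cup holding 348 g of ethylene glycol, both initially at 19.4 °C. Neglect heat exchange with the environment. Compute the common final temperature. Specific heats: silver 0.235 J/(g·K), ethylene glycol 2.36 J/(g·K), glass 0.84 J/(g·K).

Setting the total heat transfer to zero:
187*0.235*(T − 225) + 348*2.36*(T − 19.4) + 324*0.84*(T − 19.4) = 0
1137.4 T = 31100
T = 31100 / 1137.4 = 27.3 °C

T_f ≈ 27.3 °C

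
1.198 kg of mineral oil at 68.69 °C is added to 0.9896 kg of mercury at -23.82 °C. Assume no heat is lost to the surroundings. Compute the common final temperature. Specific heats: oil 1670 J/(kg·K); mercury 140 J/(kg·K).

With ΣQ=0 the equilibrium temperature is the m·c-weighted mean:
T_f = (2000.7·68.69 + 138.54·(-23.82)) / (2000.7 + 138.54)
    = 134125 / 2139.2 ≈ 62.70 °C

T_f ≈ 62.7 °C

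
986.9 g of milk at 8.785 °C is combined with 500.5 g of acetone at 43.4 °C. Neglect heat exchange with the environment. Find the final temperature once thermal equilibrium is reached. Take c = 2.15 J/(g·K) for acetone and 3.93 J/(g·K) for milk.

T_f ≈ 16.3 °C

With ΣQ=0 the equilibrium temperature is the m·c-weighted mean:
T_f = (1076.1×43.4 + 3878.5×8.785) / (1076.1 + 3878.5)
    = 80774 / 4954.6 ≈ 16.30 °C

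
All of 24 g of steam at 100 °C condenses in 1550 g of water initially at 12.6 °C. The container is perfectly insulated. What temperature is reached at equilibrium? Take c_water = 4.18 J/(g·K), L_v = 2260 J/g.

Taking heat into each body as positive, Σ m c ΔT = 0:
condense steam: −24·2260 = −54240; condensed water 100 °C→T: 100.32(T − 100); original water: 6479(T − 12.6)
6579.3 T = 54240 + 10032 + 81635 = 145907
T ≈ 22.18 °C — below 100 °C, confirming all the steam condensed.

T_f ≈ 22.2 °C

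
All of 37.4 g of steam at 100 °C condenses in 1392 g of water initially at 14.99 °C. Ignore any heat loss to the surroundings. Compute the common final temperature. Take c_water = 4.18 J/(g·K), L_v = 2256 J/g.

T_f ≈ 31.3 °C

Sum of m c ΔT and latent-heat terms is zero:
latent heat released on condensation: 37.4·2256 = 84374; condensate cools 100→T: 37.4·4.18·(T − 100) = 156.33(T − 100); original water: 5818.6(T − 14.99)
5974.9 T = 84374 + 15633 + 87220 = 187228
T ≈ 31.34 °C — below 100 °C, confirming all the steam condensed.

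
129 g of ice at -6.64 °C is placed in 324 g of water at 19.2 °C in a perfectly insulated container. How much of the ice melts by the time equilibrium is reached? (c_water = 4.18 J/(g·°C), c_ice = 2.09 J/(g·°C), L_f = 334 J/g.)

m_melted ≈ 72.5 g

Heat available from the water dropping to 0 °C: 324·4.18·19.2 = 26003 J.
Of that, 129·2.09·6.64 = 1790.2 J goes to bring the ice to 0 °C, leaving 24213 J.
Melting all 129 g of ice would need 129·334 = 43086 J.
Since 24213 < 43086 J, not all the ice melts; equilibrium is at 0 °C.
m_melt = 24213 / L_f = 72.49 g.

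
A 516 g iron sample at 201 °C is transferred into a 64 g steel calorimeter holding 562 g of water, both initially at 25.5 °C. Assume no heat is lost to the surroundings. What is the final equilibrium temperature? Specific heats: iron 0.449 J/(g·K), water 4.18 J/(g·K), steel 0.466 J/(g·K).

Setting the total heat transfer to zero:
516*0.449*(T − 201) + 562*4.18*(T − 25.5) + 64*0.466*(T − 25.5) = 0
(231.68 + 2349.2 + 29.82) T = 231.68*201 + 2349.2*25.5 + 29.82*25.5
T = 107233/2610.7 ≈ 41.07 °C

T_f ≈ 41.1 °C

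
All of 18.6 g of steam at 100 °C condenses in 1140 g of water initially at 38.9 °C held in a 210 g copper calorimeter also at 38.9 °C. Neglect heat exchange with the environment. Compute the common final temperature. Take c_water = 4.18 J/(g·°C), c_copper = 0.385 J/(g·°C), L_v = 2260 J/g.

T_f ≈ 48.4 °C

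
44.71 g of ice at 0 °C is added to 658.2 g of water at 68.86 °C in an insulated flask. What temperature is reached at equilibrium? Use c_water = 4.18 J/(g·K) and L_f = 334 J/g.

Net heat exchanged in the isolated system is zero:
fusion: m_ice L_f = 44.71·334 = 14933; warm the meltwater: 186.89 T; water cools: 658.2·4.18·(T − 68.86) = 2751.3(T − 68.86)
2938.2 T = 189453 − 14933 = 174520
T ≈ 59.40 °C — above 0 °C, consistent with complete melting.

T_f ≈ 59.4 °C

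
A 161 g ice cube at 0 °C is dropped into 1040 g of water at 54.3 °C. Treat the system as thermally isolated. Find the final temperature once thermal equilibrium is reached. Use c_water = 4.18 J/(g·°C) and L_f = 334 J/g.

Heat gained plus heat lost sum to zero:
melt ice: 161×334 = 53774
  warm the meltwater: 672.98 T
  water: 4347.2(T − 54.3)
5020.2 T = 236053 − 53774 = 182279
T ≈ 36.31 °C — above 0 °C, consistent with complete melting.

T_f ≈ 36.3 °C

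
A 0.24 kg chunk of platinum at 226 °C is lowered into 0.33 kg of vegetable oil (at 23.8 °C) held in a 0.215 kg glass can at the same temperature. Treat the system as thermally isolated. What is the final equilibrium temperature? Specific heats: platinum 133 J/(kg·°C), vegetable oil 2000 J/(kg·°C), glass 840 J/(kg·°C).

Energy conservation, ΣQ = 0:
0.24×133×(T − 226) + 0.33×2000×(T − 23.8) + 0.215×840×(T − 23.8) = 0
(31.92 + 660 + 180.6) T = 31.92×226 + 660×23.8 + 180.6×23.8
T = 27220 / 872.52 = 31.2 °C

T_f ≈ 31.2 °C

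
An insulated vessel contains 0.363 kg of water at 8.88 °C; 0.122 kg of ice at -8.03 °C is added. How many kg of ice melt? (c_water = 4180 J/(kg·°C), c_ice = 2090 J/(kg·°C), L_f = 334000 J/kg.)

Heat available from the water dropping to 0 °C: 0.363·4180·8.88 = 13474 J.
Warming the ice to 0 °C takes 0.122·2090·8.03 = 2047.5 J, leaving 11426 J for melting.
Melting all 0.122 kg of ice would need 0.122·334000 = 40748 J.
11426 J < 40748 J, so only part of the ice melts and the system sits at 0 °C.
Mass melted = 11426/334000 ≈ 0.03421 kg.

m_melted ≈ 0.0342 kg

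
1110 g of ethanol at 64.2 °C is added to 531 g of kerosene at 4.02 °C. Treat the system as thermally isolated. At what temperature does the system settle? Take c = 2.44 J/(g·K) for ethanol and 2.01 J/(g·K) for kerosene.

T_f = Σ m_i c_i T_i / Σ m_i c_i:
T_f = (2708.4·64.2 + 1067.3·4.02) / (2708.4 + 1067.3)
    = 178170 / 3775.7 ≈ 47.19 °C

T_f ≈ 47.2 °C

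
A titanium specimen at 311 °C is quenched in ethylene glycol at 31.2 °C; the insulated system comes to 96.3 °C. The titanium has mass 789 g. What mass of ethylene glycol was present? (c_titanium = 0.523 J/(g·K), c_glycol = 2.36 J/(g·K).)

m ≈ 577 g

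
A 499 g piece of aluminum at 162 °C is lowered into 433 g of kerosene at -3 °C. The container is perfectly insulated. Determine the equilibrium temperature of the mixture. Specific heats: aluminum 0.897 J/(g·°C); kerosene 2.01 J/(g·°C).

Heat lost by the aluminum equals heat gained by the kerosene:
499×0.897×(162 − T) = 433×2.01×(T − (-3))
447.6(162 − T) = 870.33(T − (-3))
1317.9 T = 69901  ⇒  T ≈ 53.04 °C

T_f ≈ 53.0 °C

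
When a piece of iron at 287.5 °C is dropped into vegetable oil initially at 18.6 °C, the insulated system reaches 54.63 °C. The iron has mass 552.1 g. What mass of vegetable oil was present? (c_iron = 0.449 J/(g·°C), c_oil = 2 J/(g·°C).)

Heat lost by the iron = heat gained by the oil:
552.1·0.449·(287.5 − 54.63) = m·2·(54.63 − 18.6)
72.06 m = 57727  ⇒  m ≈ 801.1 g

m ≈ 801 g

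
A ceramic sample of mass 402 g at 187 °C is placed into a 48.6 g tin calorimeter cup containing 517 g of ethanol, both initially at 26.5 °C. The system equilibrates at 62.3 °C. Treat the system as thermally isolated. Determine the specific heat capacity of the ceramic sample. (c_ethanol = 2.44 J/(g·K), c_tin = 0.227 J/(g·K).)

Conservation of energy gives ΣQ = 0:
402·c·(62.3 − 187) + 517·2.44·(62.3 − 26.5) + 48.6·0.227·(62.3 − 26.5) = 0
-50129 c = -45556
c = -45556/-50129 ≈ 0.9088 J/(g·K)

c ≈ 0.909 J/(g·K)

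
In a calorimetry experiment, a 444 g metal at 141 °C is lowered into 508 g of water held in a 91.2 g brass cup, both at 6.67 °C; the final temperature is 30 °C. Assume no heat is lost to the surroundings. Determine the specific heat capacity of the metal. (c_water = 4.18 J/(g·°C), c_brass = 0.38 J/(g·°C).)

Taking heat into each body as positive, Σ m c ΔT = 0:
444×c×(30 − 141) + 508×4.18×(30 − 6.67) + 91.2×0.38×(30 − 6.67) = 0
-49284 c = -50348
c = -50348/-49284 ≈ 1.022 J/(g·°C)

c ≈ 1.02 J/(g·°C)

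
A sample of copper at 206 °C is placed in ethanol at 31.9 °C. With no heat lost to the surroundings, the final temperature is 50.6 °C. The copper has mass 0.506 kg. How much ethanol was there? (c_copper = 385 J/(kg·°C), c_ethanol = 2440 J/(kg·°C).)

m ≈ 0.663 kg

|Q_copper| = |Q_ethanol|:
0.506·385·(206 − 50.6) = m·2440·(50.6 − 31.9)
45628 m = 30273  ⇒  m ≈ 0.6635 kg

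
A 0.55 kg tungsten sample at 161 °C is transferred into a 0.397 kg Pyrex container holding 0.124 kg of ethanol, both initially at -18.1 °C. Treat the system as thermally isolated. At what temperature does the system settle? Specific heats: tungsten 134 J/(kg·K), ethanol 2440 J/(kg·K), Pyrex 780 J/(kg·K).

T_f ≈ 1.1 °C

Energy conservation, ΣQ = 0:
0.55*134*(T − 161) + 0.124*2440*(T − (-18.1)) + 0.397*780*(T − (-18.1)) = 0
685.92 T = 784.52
T = 784.52 / 685.92 = 1.14 °C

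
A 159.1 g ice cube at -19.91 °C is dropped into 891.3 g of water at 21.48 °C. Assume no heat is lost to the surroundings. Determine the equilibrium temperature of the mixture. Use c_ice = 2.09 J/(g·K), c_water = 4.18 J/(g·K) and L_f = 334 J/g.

Let T be the final temperature. ΣQ_i = 0:
ice -19.91→0 °C: 159.1×2.09×19.91 = 6620.5; melt ice: 159.1×334 = 53139; warm the meltwater: 665.04 T; water cools: 891.3×4.18×(T − 21.48) = 3725.6(T − 21.48)
4390.7 T = 80027 − 59760 = 20267
T ≈ 4.62 °C. Since T > 0 °C, the all-ice-melts assumption holds.

T_f ≈ 4.6 °C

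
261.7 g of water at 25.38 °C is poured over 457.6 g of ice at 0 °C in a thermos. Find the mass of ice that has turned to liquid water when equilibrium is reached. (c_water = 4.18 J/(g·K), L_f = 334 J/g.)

Cooling the water to 0 °C releases 261.7·4.18·25.38 = 27763 J.
Fully melting the ice requires m_ice L_f = 457.6·334 = 152838 J.
That's not enough to melt it all — equilibrium is at 0 °C with ice remaining.
m_melted·334 = 27763  ⇒  m_melted ≈ 83.12 g.

m_melted ≈ 83.1 g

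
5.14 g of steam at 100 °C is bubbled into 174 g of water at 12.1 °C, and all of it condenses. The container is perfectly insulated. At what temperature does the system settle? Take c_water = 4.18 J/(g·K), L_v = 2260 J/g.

T_f ≈ 30.1 °C

Setting the total heat transfer to zero:
condense steam: −5.14·2260 = −11616; condensed water 100 °C→T: 21.49(T − 100); original water: 727.32(T − 12.1)
748.81 T = 11616 + 2148.5 + 8800.6 = 22565
T ≈ 30.14 °C, under the boiling point, so the assumption holds.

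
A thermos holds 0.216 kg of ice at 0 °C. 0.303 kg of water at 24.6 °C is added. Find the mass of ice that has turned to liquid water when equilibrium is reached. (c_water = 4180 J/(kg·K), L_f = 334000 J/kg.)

Cooling the water to 0 °C releases 0.303×4180×24.6 = 31157 J.
To melt every bit of ice: 0.216×334000 = 72144 J.
Since 31157 < 72144 J, not all the ice melts; equilibrium is at 0 °C.
m_melted×334000 = 31157  ⇒  m_melted ≈ 0.09328 kg.

m_melted ≈ 0.0933 kg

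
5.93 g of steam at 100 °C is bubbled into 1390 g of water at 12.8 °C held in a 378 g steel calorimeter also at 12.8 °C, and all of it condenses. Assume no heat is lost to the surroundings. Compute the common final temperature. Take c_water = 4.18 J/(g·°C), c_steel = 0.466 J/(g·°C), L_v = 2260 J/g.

Heat gained plus heat lost sum to zero:
latent heat released on condensation: 5.93×2260 = 13402
  condensate cools 100→T: 5.93×4.18×(T − 100) = 24.79(T − 100)
  water warms: 1390×4.18×(T − 12.8) = 5810.2(T − 12.8)
  cup: 176.15(T − 12.8)
6011.1 T = 13402 + 2478.7 + 76625 = 92506
T ≈ 15.39 °C, under the boiling point, so the assumption holds.

T_f ≈ 15.4 °C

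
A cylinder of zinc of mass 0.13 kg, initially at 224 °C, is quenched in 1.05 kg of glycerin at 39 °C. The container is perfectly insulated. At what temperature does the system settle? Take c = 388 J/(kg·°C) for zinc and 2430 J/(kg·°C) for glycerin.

Heat lost by the zinc equals heat gained by the glycerin:
0.13*388*(224 − T) = 1.05*2430*(T − 39)
50.44(224 − T) = 2551.5(T − 39)
2601.9 T = 110807  ⇒  T ≈ 42.59 °C

T_f ≈ 42.6 °C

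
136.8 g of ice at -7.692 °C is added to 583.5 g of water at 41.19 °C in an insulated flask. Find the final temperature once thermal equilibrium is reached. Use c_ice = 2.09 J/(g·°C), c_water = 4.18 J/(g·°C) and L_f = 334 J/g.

T_f ≈ 17.5 °C

Setting the total heat transfer to zero:
ice -7.692→0 °C: 136.8×2.09×7.692 = 2199.2
  latent heat to melt: 136.8×334 = 45691
  warm the meltwater: 571.82 T
  water: 2439(T − 41.19)
3010.9 T = 100464 − 47890 = 52573
T ≈ 17.46 °C — above 0 °C, consistent with complete melting.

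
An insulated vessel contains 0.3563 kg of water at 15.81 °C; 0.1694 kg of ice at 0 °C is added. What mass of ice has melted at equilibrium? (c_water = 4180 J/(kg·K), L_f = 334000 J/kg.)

m_melted ≈ 0.0705 kg

Water can give up m c ΔT = 0.3563·4180·15.81 = 23546 J before reaching 0 °C.
Fully melting the ice requires m_ice L_f = 0.1694·334000 = 56580 J.
Since 23546 < 56580 J, not all the ice melts; equilibrium is at 0 °C.
m_melted·334000 = 23546  ⇒  m_melted ≈ 0.0705 kg.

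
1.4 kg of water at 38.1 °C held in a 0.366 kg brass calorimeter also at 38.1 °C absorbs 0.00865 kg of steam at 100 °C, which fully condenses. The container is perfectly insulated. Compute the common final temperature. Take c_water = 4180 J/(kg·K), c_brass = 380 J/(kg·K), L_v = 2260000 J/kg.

T_f ≈ 41.7 °C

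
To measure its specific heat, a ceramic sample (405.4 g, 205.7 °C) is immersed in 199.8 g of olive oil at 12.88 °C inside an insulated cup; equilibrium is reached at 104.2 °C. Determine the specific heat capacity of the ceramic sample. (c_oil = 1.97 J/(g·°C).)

Setting the total heat transfer to zero:
405.4×c×(104.2 − 205.7) + 199.8×1.97×(104.2 − 12.88) = 0
-41148 c = -35944
c = -35944/-41148 ≈ 0.8735 J/(g·°C)

c ≈ 0.874 J/(g·°C)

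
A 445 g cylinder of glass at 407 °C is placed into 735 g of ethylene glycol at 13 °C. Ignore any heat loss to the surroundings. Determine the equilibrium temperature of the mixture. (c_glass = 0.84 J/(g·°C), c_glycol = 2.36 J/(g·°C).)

Conservation of energy gives ΣQ = 0:
445*0.84*(T − 407) + 735*2.36*(T − 13) = 0
373.8(T − 407) + 1734.6(T − 13) = 0
2108.4 T = 174686
T = 174686/2108.4 ≈ 82.85 °C

T_f ≈ 82.9 °C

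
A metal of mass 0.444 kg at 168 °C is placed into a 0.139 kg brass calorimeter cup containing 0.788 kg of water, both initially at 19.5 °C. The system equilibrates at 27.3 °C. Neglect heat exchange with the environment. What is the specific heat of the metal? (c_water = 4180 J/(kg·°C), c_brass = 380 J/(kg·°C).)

c ≈ 418 J/(kg·°C)

Energy conservation, ΣQ = 0:
0.444·c·(27.3 − 168) + 0.788·4180·(27.3 − 19.5) + 0.139·380·(27.3 − 19.5) = 0
-62.47 c = -26104
c = -26104/-62.47 ≈ 417.9 J/(kg·°C)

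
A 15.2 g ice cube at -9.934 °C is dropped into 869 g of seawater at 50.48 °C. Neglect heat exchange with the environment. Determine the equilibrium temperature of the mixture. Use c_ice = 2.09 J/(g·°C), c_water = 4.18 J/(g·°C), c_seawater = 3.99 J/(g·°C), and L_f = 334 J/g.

T_f ≈ 48.0 °C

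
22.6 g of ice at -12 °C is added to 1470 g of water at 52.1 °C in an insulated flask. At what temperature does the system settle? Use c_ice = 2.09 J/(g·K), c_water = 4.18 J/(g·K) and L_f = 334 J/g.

Energy conservation, ΣQ = 0:
warm ice to 0 °C: 22.6·2.09·(0 − (-12)) = 566.81
  latent heat to melt: 22.6·334 = 7548.4
  meltwater 0→T: 22.6·4.18·T = 94.47 T
  water cools: 1470·4.18·(T − 52.1) = 6144.6(T − 52.1)
6239.1 T = 320134 − 8115.2 = 312018
T ≈ 50.01 °C. Since T > 0 °C, the all-ice-melts assumption holds.

T_f ≈ 50.0 °C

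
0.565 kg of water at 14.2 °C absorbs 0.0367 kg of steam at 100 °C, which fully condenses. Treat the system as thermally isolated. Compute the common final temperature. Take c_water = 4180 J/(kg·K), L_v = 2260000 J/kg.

Sum of m c ΔT and latent-heat terms is zero:
steam→water at 100 °C releases m L_v = 0.0367×2260000 = 82942; condensed water 100 °C→T: 153.41(T − 100); original water: 2361.7(T − 14.2)
2515.1 T = 82942 + 15341 + 33536 = 131819
T ≈ 52.41 °C (< 100 °C, so full condensation is consistent).

T_f ≈ 52.4 °C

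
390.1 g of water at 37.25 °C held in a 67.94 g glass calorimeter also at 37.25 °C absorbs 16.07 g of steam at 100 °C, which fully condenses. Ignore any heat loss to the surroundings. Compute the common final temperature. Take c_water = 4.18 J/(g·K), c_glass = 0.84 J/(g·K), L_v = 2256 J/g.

T_f ≈ 60.3 °C

Net heat exchanged in the isolated system is zero:
condense steam: −16.07×2256 = −36254; condensed water 100 °C→T: 67.17(T − 100); original water: 1630.6(T − 37.25); glass cup: 67.94×0.84×(T − 37.25) = 57.07(T − 37.25)
1754.9 T = 36254 + 6717.3 + 62866 = 105838
T ≈ 60.31 °C (< 100 °C, so full condensation is consistent).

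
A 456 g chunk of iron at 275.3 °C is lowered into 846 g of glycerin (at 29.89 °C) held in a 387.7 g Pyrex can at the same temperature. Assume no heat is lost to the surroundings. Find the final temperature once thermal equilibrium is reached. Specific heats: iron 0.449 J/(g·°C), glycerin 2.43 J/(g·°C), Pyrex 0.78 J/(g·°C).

T_f ≈ 49.5 °C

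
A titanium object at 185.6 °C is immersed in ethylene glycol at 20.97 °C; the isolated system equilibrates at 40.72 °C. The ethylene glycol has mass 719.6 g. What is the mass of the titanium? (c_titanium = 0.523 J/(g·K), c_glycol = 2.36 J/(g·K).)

m ≈ 443 g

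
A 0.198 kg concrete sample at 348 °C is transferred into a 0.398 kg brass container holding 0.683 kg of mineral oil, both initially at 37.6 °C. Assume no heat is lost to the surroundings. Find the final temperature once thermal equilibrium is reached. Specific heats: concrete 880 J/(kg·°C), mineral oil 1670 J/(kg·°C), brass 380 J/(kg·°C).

Net heat exchanged in the isolated system is zero:
0.198*880*(T − 348) + 0.683*1670*(T − 37.6) + 0.398*380*(T − 37.6) = 0
(174.24 + 1140.6 + 151.24) T = 174.24*348 + 1140.6*37.6 + 151.24*37.6
T = 109209/1466.1 ≈ 74.49 °C

T_f ≈ 74.5 °C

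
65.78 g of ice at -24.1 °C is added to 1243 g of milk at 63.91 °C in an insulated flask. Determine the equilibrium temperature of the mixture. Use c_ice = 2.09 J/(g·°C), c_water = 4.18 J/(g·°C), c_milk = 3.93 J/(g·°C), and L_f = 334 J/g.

T_f ≈ 55.6 °C

Energy balance with sensible and latent terms:
warm ice to 0 °C: 65.78·2.09·(0 − (-24.1)) = 3313.3
  fusion: m_ice L_f = 65.78·334 = 21971
  warm the meltwater: 274.96 T
  milk cools: 1243·3.93·(T − 63.91) = 4885(T − 63.91)
5160 T = 312200 − 25284 = 286916
T ≈ 55.60 °C — above 0 °C, consistent with complete melting.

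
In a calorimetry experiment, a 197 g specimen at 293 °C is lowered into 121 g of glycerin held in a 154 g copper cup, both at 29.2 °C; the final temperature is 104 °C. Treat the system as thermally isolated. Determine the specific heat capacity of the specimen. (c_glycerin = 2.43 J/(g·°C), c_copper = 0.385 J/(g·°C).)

c ≈ 0.71 J/(g·°C)

Taking heat into each body as positive, Σ m c ΔT = 0:
197·c·(104 − 293) + 121·2.43·(104 − 29.2) + 154·0.385·(104 − 29.2) = 0
-37233 c = -26428
c = -26428/-37233 ≈ 0.7098 J/(g·°C)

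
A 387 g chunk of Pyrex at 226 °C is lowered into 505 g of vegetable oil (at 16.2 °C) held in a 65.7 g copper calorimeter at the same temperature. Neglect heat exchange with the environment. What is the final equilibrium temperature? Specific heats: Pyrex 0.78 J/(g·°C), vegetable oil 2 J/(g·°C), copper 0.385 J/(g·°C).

T_f ≈ 63.6 °C

With ΣQ=0 the equilibrium temperature is the m·c-weighted mean:
T_f = (301.86*226 + 1010*16.2 + 25.29*16.2) / (301.86 + 1010 + 25.29)
    = 84992 / 1337.2 ≈ 63.56 °C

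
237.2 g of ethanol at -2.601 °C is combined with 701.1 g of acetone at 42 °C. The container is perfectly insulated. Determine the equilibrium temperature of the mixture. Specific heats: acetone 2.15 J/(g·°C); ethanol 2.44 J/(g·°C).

T_f ≈ 29.6 °C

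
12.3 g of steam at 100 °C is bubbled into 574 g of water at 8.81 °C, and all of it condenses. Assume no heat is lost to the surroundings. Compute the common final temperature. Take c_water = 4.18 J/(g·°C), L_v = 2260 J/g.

T_f ≈ 22.1 °C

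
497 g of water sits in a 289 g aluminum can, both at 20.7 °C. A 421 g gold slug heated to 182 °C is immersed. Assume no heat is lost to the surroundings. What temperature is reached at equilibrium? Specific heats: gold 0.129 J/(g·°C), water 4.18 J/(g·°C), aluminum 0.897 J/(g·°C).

T_f ≈ 24.4 °C

Conservation of energy gives ΣQ = 0:
421·0.129·(T − 182) + 497·4.18·(T − 20.7) + 289·0.897·(T − 20.7) = 0
54.31(T − 182) + 2077.5(T − 20.7) + 259.23(T − 20.7) = 0
(54.31 + 2077.5 + 259.23) T = 54.31·182 + 2077.5·20.7 + 259.23·20.7
T = 58254 / 2391 = 24.4 °C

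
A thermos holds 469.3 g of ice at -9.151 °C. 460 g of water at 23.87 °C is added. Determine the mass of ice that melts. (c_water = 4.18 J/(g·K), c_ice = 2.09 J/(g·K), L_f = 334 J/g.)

m_melted ≈ 111 g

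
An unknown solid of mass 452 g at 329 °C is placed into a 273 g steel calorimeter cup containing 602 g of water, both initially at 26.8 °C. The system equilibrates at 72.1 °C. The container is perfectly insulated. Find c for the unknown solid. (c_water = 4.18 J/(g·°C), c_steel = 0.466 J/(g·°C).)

Conservation of energy gives ΣQ = 0:
452·c·(72.1 − 329) + 602·4.18·(72.1 − 26.8) + 273·0.466·(72.1 − 26.8) = 0
-116119 c = -119754
c = -119754/-116119 ≈ 1.031 J/(g·°C)

c ≈ 1.03 J/(g·°C)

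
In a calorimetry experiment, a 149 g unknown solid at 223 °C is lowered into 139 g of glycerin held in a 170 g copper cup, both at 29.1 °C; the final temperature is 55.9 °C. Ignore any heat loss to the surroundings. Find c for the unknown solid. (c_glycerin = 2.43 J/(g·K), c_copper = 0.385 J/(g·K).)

c ≈ 0.434 J/(g·K)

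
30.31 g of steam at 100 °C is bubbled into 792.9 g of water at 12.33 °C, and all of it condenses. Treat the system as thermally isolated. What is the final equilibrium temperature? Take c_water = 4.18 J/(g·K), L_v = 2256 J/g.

T_f ≈ 35.4 °C

Energy balance with sensible and latent terms:
steam→water at 100 °C releases m L_v = 30.31×2256 = 68379; condensed water 100 °C→T: 126.7(T − 100); original water: 3314.3(T − 12.33)
3441 T = 68379 + 12670 + 40866 = 121915
T ≈ 35.43 °C (< 100 °C, so full condensation is consistent).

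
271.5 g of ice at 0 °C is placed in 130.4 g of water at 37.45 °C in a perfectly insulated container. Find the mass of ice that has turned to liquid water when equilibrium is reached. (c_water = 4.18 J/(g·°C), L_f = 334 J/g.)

m_melted ≈ 61.1 g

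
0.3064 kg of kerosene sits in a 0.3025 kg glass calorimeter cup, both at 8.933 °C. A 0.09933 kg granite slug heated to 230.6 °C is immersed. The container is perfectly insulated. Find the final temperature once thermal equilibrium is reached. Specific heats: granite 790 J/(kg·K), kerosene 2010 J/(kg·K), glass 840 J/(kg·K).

Net heat exchanged in the isolated system is zero:
0.09933·790·(T − 230.6) + 0.3064·2010·(T − 8.933) + 0.3025·840·(T − 8.933) = 0
78.47(T − 230.6) + 615.86(T − 8.933) + 254.1(T − 8.933) = 0
948.43 T = 25867
T = 25867 / 948.43 = 27.3 °C

T_f ≈ 27.3 °C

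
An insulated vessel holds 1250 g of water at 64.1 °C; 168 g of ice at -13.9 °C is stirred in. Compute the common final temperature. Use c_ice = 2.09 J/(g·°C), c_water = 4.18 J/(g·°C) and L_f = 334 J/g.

T_f ≈ 46.2 °C

Let T be the final temperature. ΣQ_i = 0:
warm ice to 0 °C: 168×2.09×(0 − (-13.9)) = 4880.6; fusion: m_ice L_f = 168×334 = 56112; meltwater 0→T: 168×4.18×T = 702.24 T; water: 5225(T − 64.1)
5927.2 T = 334922 − 60993 = 273930
T ≈ 46.22 °C. Since T > 0 °C, the all-ice-melts assumption holds.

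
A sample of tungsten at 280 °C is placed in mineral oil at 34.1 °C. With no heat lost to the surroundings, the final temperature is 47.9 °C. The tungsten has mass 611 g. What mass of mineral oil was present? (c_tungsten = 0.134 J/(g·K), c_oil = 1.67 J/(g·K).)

Heat lost by the tungsten = heat gained by the oil:
611·0.134·(280 − 47.9) = m·1.67·(47.9 − 34.1)
23.05 m = 19003  ⇒  m ≈ 824.6 g

m ≈ 825 g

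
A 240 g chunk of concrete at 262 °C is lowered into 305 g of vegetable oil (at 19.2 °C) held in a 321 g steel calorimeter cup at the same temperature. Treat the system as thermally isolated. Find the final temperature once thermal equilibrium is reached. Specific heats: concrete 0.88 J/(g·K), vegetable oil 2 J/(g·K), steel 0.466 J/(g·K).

Energy conservation, ΣQ = 0:
240·0.88·(T − 262) + 305·2·(T − 19.2) + 321·0.466·(T − 19.2) = 0
211.2(T − 262) + 610(T − 19.2) + 149.59(T − 19.2) = 0
(211.2 + 610 + 149.59) T = 211.2·262 + 610·19.2 + 149.59·19.2
T = 69918/970.79 ≈ 72.02 °C

T_f ≈ 72.0 °C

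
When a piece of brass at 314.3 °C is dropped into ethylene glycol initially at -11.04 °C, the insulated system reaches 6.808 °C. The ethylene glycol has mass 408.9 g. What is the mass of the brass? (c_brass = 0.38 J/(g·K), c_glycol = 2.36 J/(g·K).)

Net heat exchanged in the isolated system is zero:
m·0.38·(6.808 − 314.3) + 408.9·2.36·(6.808 − (-11.04)) = 0
-116.85 m = -17223
m = -17223/-116.85 ≈ 147.4 g

m ≈ 147 g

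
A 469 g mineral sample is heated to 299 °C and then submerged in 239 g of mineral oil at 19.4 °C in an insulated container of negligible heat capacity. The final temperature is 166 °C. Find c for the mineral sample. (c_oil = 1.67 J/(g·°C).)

c ≈ 0.938 J/(g·°C)

m_s c (T_s − T_f) = m_oil c_oil (T_f − T_0):
469·c·(299 − 166) = 239·1.67·(166 − 19.4)
62377 c = 58512  ⇒  c ≈ 0.938 J/(g·°C)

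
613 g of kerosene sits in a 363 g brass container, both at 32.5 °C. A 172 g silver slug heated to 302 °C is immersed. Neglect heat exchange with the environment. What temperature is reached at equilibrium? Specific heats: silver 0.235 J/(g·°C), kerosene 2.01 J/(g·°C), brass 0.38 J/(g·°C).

T_f ≈ 40.2 °C

Taking heat into each body as positive, Σ m c ΔT = 0:
172×0.235×(T − 302) + 613×2.01×(T − 32.5) + 363×0.38×(T − 32.5) = 0
40.42(T − 302) + 1232.1(T − 32.5) + 137.94(T − 32.5) = 0
1410.5 T = 56734
T = 56734/1410.5 ≈ 40.22 °C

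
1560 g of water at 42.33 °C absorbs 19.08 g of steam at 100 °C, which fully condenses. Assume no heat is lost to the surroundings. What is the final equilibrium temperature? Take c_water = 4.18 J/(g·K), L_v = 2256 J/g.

Conservation of energy gives ΣQ = 0:
condense steam: −19.08·2256 = −43044
  condensed water 100 °C→T: 79.75(T − 100)
  original water: 6520.8(T − 42.33)
6600.6 T = 43044 + 7975.4 + 276025 = 327045
T ≈ 49.55 °C — below 100 °C, confirming all the steam condensed.

T_f ≈ 49.5 °C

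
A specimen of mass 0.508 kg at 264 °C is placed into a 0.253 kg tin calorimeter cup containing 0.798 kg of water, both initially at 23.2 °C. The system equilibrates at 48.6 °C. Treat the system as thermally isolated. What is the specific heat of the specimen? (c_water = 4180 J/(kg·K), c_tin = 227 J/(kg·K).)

c ≈ 788 J/(kg·K)

Net heat exchanged in the isolated system is zero:
0.508×c×(48.6 − 264) + 0.798×4180×(48.6 − 23.2) + 0.253×227×(48.6 − 23.2) = 0
-109.42 c = -86184
c = -86184/-109.42 ≈ 787.6 J/(kg·K)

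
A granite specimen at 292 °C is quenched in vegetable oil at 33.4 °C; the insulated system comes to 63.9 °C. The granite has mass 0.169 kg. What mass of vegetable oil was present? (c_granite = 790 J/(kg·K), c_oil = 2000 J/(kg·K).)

Let T be the final temperature. ΣQ_i = 0:
0.169×790×(63.9 − 292) + m×2000×(63.9 − 33.4) = 0
61000 m = 30454
m = 30454/61000 ≈ 0.4992 kg

m ≈ 0.499 kg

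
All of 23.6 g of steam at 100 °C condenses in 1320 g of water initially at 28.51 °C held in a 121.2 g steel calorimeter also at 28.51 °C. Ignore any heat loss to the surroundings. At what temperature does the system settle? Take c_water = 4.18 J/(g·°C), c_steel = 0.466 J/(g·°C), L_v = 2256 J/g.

T_f ≈ 39.1 °C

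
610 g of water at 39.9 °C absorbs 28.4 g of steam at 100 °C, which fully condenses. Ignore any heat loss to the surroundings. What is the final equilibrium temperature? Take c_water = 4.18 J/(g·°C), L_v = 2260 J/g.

Sum of m c ΔT and latent-heat terms is zero:
latent heat released on condensation: 28.4×2260 = 64184
  condensate cools 100→T: 28.4×4.18×(T − 100) = 118.71(T − 100)
  water warms: 610×4.18×(T − 39.9) = 2549.8(T − 39.9)
2668.5 T = 64184 + 11871 + 101737 = 177792
T ≈ 66.63 °C, under the boiling point, so the assumption holds.

T_f ≈ 66.6 °C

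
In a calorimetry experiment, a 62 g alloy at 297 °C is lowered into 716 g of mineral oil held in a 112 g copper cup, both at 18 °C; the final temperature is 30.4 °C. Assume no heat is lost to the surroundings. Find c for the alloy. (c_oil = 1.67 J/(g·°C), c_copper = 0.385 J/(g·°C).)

c ≈ 0.929 J/(g·°C)

Conservation of energy gives ΣQ = 0:
62·c·(30.4 − 297) + 716·1.67·(30.4 − 18) + 112·0.385·(30.4 − 18) = 0
-16529 c = -15362
c = -15362/-16529 ≈ 0.9294 J/(g·°C)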